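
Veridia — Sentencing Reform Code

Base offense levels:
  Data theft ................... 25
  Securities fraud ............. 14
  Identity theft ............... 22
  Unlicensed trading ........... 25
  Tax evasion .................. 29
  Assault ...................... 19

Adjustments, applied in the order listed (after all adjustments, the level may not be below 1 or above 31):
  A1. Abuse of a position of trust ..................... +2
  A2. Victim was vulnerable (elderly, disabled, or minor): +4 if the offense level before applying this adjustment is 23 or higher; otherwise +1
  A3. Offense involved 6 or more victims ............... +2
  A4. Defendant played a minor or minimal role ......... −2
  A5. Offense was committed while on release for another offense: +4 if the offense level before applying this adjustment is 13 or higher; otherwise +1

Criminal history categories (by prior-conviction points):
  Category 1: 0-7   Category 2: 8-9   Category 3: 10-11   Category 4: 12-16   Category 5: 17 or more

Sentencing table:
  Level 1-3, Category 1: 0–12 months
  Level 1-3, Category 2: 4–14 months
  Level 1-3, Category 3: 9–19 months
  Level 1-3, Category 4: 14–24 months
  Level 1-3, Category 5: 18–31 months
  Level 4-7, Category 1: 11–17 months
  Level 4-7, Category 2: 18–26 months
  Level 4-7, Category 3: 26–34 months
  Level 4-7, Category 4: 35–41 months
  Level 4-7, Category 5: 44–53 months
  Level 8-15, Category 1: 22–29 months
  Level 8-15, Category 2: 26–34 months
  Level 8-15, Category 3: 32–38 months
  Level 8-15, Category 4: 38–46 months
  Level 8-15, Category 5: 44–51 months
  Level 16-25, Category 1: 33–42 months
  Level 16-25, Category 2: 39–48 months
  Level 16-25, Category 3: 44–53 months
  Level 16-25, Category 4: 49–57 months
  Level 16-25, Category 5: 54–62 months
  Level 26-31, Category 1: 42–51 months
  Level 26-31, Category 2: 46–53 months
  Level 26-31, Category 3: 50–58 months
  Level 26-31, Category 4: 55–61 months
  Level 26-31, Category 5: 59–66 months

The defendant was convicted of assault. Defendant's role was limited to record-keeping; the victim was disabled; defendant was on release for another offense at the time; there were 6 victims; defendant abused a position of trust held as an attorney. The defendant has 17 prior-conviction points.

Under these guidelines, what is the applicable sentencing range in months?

59-66 months

Base offense level for assault: 19.
A1 applies: 19 + 2 = 21.
A2 applies (level before this adjustment is 21 < 23, so +1): 21 + 1 = 22.
A3 applies: 22 + 2 = 24.
A4 applies: 24 − 2 = 22.
A5 applies (level before this adjustment is 22 ≥ 13, so +4): 22 + 4 = 26.
Final offense level: 26.
Criminal history: 17 prior points → Category 5 (17+).
Level 26 falls in the 26-31 band.
Grid: Level 26-31 × Category 5 = 59-66 months.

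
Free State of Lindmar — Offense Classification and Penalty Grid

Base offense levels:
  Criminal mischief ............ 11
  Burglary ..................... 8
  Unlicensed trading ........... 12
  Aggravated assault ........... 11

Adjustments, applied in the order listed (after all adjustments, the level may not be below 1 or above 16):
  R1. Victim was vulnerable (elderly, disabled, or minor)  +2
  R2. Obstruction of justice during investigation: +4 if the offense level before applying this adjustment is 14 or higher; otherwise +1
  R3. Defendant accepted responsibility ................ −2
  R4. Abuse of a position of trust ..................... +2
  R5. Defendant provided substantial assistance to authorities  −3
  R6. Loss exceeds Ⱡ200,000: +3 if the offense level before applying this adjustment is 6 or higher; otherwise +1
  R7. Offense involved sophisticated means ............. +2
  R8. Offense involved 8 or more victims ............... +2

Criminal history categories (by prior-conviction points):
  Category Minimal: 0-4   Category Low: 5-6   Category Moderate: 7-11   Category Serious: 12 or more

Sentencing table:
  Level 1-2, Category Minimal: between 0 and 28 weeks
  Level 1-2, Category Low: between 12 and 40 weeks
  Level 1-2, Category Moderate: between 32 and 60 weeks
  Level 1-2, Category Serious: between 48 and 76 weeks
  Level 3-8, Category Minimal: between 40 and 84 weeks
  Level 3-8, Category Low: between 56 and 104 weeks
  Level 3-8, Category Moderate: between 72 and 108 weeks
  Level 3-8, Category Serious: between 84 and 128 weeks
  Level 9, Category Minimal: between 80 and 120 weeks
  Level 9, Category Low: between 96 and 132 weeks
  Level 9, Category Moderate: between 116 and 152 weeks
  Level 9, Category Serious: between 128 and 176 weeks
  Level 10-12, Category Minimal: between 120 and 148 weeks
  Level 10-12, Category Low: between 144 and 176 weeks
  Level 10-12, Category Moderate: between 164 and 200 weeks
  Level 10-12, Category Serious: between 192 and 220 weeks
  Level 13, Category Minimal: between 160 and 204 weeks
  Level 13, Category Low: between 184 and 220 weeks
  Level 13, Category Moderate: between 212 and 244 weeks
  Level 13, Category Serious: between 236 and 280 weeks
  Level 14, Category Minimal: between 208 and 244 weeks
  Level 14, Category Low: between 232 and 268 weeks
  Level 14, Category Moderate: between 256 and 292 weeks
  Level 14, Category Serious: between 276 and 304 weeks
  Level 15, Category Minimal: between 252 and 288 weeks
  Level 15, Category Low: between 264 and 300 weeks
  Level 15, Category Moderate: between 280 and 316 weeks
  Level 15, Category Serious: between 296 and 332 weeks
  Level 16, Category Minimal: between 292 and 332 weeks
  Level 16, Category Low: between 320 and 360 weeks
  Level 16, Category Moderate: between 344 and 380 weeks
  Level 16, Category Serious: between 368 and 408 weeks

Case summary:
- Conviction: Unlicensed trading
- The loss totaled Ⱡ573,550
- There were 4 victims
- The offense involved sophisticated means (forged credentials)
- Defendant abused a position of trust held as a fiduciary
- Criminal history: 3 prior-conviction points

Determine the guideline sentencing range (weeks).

Base offense level for unlicensed trading: 12.
R2 does not apply.
R3 does not apply.
R4 applies: 12 + 2 = 14.
R5 does not apply.
R6 applies (level before this adjustment is 14 ≥ 6, so +3): 14 + 3 = 17.
R7 applies: 17 + 2 = 19.
R8 does not apply.
Level 19 exceeds the maximum of 16; capped at 16.
Final offense level: 16.
Criminal history: 3 prior points → Category Minimal (0-4).
Level 16 falls in the 16 band.
Grid: Level 16 × Category Minimal = 292-332 weeks.

292-332 weeks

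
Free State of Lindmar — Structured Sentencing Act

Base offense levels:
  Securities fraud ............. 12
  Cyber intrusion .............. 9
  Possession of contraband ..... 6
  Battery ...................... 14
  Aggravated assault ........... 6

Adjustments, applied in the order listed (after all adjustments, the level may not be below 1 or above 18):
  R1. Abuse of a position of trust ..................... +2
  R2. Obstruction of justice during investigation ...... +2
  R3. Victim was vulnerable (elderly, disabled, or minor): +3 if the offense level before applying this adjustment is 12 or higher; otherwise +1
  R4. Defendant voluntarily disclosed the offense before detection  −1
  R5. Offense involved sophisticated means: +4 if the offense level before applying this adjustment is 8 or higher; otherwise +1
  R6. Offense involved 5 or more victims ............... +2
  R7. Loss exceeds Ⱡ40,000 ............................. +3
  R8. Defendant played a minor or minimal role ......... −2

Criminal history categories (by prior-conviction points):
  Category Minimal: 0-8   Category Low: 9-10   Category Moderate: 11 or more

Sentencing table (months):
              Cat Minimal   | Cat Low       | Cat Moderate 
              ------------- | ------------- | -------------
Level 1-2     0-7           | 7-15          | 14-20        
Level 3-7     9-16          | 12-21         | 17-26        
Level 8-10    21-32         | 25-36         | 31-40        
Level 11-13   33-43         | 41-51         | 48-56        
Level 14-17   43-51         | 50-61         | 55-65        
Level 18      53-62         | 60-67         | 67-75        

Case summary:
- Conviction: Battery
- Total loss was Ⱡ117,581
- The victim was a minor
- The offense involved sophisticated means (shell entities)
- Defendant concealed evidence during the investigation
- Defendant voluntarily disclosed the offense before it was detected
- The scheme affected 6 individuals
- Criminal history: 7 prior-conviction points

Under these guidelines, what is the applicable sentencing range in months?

Base offense level for battery: 14.
R1 does not apply.
R2 applies: 14 + 2 = 16.
R3 applies (level before this adjustment is 16 ≥ 12, so +3): 16 + 3 = 19.
R4 applies: 19 − 1 = 18.
R5 applies (level before this adjustment is 18 ≥ 8, so +4): 18 + 4 = 22.
R6 applies: 22 + 2 = 24.
R7 applies: 24 + 3 = 27.
Level 27 exceeds the maximum of 18; capped at 18.
Final offense level: 18.
Criminal history: 7 prior points → Category Minimal (0-8).
Level 18 falls in the 18 band.
Grid: Level 18 × Category Minimal = 53-62 months.

53-62 months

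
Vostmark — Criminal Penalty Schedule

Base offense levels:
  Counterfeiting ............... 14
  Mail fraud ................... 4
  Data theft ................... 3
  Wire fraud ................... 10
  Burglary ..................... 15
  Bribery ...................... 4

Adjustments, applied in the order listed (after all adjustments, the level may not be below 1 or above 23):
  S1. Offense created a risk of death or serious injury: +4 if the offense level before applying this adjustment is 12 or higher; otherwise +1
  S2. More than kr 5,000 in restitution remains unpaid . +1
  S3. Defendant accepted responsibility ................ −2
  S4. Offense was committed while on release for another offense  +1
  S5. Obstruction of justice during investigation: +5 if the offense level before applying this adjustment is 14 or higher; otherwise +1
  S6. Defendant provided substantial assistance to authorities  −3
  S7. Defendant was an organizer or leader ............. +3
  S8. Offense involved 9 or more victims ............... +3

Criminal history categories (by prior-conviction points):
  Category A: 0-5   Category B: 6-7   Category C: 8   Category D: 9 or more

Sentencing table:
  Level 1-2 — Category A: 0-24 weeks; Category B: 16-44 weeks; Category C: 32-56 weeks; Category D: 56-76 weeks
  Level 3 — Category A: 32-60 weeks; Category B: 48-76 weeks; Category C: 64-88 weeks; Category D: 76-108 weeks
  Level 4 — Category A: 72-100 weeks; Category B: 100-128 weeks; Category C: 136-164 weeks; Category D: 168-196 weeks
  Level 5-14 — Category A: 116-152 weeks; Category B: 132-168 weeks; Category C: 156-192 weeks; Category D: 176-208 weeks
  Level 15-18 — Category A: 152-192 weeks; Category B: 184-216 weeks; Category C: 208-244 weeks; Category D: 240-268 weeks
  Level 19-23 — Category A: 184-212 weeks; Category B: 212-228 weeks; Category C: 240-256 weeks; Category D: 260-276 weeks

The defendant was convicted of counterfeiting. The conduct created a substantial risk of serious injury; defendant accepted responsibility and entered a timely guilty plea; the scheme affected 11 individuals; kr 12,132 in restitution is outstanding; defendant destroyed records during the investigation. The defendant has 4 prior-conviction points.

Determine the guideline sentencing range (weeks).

Base offense level for counterfeiting: 14.
S1 applies (level before this adjustment is 14 ≥ 12, so +4): 14 + 4 = 18.
S2 applies: 18 + 1 = 19.
S3 applies: 19 − 2 = 17.
S4 does not apply.
S5 applies (level before this adjustment is 17 ≥ 14, so +5): 17 + 5 = 22.
S8 applies: 22 + 3 = 25.
Level 25 exceeds the maximum of 23; capped at 23.
Final offense level: 23.
Criminal history: 4 prior points → Category A (0-5).
Level 23 falls in the 19-23 band.
Grid: Level 19-23 × Category A = 184-212 weeks.

184-212 weeks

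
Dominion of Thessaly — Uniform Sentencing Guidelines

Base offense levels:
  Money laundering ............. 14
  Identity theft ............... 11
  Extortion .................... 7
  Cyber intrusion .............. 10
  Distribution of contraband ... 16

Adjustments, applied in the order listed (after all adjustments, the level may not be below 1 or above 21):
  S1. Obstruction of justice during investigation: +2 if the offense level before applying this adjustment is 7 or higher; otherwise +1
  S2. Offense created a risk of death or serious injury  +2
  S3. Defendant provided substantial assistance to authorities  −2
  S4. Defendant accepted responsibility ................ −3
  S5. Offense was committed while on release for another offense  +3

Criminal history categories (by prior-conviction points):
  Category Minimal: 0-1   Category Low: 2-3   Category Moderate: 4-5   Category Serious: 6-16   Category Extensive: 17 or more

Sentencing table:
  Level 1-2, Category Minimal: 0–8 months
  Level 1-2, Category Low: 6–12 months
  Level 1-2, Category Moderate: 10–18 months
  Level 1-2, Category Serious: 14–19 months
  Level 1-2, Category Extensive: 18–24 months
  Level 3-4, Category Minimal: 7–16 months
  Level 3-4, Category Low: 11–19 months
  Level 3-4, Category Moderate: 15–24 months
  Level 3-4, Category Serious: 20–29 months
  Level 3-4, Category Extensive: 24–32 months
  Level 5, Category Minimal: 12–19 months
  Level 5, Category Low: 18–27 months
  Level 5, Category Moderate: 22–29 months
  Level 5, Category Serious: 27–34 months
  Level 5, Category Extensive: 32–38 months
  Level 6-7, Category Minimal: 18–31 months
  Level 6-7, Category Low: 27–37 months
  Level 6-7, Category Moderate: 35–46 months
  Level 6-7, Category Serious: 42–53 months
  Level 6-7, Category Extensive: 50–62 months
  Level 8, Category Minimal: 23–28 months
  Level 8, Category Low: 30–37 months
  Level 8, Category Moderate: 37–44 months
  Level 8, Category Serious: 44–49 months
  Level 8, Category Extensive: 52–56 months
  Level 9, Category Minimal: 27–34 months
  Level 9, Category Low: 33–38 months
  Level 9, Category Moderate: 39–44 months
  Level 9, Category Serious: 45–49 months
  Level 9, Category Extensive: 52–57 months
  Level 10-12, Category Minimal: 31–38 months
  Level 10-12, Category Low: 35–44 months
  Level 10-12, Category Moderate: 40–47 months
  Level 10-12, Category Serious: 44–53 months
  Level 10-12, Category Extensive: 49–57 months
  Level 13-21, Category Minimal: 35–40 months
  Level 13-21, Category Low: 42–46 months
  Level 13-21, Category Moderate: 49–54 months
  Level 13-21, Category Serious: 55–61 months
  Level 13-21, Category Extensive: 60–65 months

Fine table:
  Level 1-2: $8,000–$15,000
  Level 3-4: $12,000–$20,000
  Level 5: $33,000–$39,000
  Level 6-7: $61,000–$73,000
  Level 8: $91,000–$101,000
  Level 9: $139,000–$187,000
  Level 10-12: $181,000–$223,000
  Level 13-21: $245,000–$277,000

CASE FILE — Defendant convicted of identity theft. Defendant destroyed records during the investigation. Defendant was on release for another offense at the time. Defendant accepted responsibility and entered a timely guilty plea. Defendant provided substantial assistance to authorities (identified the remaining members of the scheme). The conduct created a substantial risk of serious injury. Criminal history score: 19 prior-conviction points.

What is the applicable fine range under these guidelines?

$245,000–$277,000

Base offense level for identity theft: 11.
S1 applies (level before this adjustment is 11 ≥ 7, so +2): 11 + 2 = 13.
S2 applies: 13 + 2 = 15.
S3 applies: 15 − 2 = 13.
S4 applies: 13 − 3 = 10.
S5 applies: 10 + 3 = 13.
Final offense level: 13.
Level 13 falls in the 13-21 band.
Fine table: Level 13-21 → $245,000–$277,000.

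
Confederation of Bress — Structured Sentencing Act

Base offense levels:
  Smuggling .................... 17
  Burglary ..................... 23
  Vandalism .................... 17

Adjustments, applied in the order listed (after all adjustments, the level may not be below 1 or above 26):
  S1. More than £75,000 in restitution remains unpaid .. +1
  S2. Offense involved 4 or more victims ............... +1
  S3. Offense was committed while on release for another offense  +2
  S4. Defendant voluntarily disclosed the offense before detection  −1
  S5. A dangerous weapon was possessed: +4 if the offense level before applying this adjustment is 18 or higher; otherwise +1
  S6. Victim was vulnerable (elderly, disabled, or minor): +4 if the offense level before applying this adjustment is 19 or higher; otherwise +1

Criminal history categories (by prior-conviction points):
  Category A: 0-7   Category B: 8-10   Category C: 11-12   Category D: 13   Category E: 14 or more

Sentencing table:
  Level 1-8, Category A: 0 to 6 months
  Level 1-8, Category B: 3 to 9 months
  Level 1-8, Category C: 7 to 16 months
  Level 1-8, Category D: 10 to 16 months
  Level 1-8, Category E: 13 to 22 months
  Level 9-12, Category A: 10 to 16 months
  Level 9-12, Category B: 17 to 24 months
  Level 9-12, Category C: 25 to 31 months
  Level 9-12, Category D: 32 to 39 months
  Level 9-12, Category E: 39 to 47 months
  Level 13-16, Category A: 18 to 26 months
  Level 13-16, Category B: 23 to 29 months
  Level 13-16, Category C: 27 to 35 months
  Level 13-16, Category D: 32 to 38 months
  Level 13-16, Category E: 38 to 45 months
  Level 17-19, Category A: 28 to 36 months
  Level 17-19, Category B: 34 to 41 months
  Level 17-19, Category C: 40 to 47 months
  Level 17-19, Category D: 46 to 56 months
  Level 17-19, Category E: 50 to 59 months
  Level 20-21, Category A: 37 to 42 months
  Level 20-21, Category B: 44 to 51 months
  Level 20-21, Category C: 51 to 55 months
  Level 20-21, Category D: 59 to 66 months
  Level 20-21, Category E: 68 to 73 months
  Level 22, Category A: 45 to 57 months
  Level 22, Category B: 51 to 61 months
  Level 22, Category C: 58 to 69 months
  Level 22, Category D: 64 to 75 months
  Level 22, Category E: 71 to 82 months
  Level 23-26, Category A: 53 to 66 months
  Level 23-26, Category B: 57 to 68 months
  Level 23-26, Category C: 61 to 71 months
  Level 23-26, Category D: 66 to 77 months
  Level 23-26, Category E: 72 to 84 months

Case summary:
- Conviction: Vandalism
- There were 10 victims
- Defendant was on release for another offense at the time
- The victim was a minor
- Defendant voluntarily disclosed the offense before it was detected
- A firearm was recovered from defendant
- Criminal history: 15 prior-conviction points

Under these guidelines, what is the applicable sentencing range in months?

72-84 months

Base offense level for vandalism: 17.
S2 applies: 17 + 1 = 18.
S3 applies: 18 + 2 = 20.
S4 applies: 20 − 1 = 19.
S5 applies (level before this adjustment is 19 ≥ 18, so +4): 19 + 4 = 23.
S6 applies (level before this adjustment is 23 ≥ 19, so +4): 23 + 4 = 27.
Level 27 exceeds the maximum of 26; capped at 26.
Final offense level: 26.
Criminal history: 15 prior points → Category E (14+).
Level 26 falls in the 23-26 band.
Grid: Level 23-26 × Category E = 72-84 months.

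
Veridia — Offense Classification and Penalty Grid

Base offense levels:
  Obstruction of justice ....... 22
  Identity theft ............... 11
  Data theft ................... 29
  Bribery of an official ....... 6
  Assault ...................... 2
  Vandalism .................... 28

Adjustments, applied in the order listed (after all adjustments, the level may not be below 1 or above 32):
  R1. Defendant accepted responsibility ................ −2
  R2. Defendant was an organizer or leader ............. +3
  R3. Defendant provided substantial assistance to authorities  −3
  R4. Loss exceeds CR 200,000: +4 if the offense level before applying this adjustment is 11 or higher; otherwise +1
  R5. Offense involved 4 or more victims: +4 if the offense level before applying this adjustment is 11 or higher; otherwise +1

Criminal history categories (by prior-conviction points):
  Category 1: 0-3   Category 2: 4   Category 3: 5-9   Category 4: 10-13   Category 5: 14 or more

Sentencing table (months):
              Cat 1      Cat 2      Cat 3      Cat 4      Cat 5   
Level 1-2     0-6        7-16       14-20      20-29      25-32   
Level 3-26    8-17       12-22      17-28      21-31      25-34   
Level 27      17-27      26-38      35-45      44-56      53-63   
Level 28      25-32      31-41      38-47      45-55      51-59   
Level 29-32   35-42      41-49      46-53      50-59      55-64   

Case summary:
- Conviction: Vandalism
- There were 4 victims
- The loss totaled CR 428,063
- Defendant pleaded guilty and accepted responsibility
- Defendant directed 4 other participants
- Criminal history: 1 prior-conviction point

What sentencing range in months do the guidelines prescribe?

Base offense level for vandalism: 28.
R1 applies: 28 − 2 = 26.
R2 applies: 26 + 3 = 29.
R4 applies (level before this adjustment is 29 ≥ 11, so +4): 29 + 4 = 33.
R5 applies (level before this adjustment is 33 ≥ 11, so +4): 33 + 4 = 37.
Level 37 exceeds the maximum of 32; capped at 32.
Final offense level: 32.
Criminal history: 1 prior point → Category 1 (0-3).
Level 32 falls in the 29-32 band.
Grid: Level 29-32 × Category 1 = 35-42 months.

35-42 months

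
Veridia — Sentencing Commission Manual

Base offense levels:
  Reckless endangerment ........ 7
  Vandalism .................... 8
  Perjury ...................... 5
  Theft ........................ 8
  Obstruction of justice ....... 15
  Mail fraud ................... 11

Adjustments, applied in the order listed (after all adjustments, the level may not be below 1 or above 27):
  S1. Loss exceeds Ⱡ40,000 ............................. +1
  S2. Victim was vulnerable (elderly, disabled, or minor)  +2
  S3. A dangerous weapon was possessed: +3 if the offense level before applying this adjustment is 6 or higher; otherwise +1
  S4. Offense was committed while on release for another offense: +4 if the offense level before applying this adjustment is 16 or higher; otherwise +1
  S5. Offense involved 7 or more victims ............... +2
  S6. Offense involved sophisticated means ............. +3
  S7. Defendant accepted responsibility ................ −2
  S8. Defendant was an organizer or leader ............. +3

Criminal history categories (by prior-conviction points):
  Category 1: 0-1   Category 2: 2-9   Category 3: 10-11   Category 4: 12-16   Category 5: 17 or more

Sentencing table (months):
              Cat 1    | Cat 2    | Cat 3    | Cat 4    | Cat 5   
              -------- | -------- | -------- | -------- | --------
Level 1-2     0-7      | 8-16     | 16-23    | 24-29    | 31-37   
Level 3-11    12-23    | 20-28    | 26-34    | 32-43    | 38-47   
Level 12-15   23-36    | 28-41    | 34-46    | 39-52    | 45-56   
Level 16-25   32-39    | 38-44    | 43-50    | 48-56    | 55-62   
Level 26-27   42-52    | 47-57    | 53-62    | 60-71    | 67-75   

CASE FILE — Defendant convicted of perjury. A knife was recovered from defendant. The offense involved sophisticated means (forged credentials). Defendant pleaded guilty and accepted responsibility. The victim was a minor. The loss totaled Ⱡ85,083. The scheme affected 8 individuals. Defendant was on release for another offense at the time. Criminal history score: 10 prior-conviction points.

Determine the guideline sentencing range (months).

Base offense level for perjury: 5.
S1 applies: 5 + 1 = 6.
S2 applies: 6 + 2 = 8.
S3 applies (level before this adjustment is 8 ≥ 6, so +3): 8 + 3 = 11.
S4 applies (level before this adjustment is 11 < 16, so +1): 11 + 1 = 12.
S5 applies: 12 + 2 = 14.
S6 applies: 14 + 3 = 17.
S7 applies: 17 − 2 = 15.
S8 does not apply.
Final offense level: 15.
Criminal history: 10 prior points → Category 3 (10-11).
Level 15 falls in the 12-15 band.
Grid: Level 12-15 × Category 3 = 34-46 months.

34-46 months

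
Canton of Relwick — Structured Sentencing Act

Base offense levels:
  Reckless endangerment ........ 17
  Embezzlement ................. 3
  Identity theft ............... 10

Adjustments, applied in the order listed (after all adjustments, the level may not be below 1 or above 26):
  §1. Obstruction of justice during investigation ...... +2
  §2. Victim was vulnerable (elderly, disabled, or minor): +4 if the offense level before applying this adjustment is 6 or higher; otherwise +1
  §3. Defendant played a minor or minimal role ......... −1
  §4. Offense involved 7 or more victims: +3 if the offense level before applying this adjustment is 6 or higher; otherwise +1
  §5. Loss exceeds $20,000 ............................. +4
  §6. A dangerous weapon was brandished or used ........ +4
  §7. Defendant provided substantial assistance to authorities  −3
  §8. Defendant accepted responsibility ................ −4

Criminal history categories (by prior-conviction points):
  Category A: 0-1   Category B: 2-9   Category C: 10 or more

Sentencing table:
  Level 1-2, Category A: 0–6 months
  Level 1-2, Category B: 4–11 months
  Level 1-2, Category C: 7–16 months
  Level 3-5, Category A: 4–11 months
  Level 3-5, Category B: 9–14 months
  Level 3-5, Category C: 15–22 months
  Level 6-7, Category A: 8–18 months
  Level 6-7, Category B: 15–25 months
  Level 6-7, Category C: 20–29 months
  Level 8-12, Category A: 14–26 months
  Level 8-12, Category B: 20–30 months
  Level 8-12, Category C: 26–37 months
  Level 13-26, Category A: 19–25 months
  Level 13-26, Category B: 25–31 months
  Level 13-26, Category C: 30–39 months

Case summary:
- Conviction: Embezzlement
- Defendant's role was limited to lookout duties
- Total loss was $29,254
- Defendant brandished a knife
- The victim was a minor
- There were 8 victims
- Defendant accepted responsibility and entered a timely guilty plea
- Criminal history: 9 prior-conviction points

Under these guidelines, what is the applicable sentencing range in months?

Base offense level for embezzlement: 3.
§1 does not apply.
§2 applies (level before this adjustment is 3 < 6, so +1): 3 + 1 = 4.
§3 applies: 4 − 1 = 3.
§4 applies (level before this adjustment is 3 < 6, so +1): 3 + 1 = 4.
§5 applies: 4 + 4 = 8.
§6 applies: 8 + 4 = 12.
§8 applies: 12 − 4 = 8.
Final offense level: 8.
Criminal history: 9 prior points → Category B (2-9).
Level 8 falls in the 8-12 band.
Grid: Level 8-12 × Category B = 20-30 months.

20-30 months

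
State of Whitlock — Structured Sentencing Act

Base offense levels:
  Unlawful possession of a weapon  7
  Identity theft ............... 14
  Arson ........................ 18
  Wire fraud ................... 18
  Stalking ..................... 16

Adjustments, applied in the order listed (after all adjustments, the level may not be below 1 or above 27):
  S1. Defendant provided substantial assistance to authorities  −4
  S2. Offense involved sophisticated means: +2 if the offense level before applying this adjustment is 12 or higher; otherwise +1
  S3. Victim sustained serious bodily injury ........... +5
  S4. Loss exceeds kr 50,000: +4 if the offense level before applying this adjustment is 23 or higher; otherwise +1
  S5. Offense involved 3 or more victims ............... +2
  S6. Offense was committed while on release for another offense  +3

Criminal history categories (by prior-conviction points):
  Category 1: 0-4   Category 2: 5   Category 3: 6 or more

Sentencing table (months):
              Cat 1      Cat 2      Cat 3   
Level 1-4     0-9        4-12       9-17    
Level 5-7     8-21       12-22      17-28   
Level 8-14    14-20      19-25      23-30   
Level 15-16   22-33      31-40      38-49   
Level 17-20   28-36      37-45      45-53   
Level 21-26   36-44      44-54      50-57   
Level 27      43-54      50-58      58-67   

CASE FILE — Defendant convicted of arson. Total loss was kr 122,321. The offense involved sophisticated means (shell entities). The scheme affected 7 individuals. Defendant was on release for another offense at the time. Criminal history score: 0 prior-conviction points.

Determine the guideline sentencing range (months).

36-44 months

Base offense level for arson: 18.
S1 does not apply.
S2 applies (level before this adjustment is 18 ≥ 12, so +2): 18 + 2 = 20.
S3 does not apply.
S4 applies (level before this adjustment is 20 < 23, so +1): 20 + 1 = 21.
S5 applies: 21 + 2 = 23.
S6 applies: 23 + 3 = 26.
Final offense level: 26.
Criminal history: 0 prior points → Category 1 (0-4).
Level 26 falls in the 21-26 band.
Grid: Level 21-26 × Category 1 = 36-44 months.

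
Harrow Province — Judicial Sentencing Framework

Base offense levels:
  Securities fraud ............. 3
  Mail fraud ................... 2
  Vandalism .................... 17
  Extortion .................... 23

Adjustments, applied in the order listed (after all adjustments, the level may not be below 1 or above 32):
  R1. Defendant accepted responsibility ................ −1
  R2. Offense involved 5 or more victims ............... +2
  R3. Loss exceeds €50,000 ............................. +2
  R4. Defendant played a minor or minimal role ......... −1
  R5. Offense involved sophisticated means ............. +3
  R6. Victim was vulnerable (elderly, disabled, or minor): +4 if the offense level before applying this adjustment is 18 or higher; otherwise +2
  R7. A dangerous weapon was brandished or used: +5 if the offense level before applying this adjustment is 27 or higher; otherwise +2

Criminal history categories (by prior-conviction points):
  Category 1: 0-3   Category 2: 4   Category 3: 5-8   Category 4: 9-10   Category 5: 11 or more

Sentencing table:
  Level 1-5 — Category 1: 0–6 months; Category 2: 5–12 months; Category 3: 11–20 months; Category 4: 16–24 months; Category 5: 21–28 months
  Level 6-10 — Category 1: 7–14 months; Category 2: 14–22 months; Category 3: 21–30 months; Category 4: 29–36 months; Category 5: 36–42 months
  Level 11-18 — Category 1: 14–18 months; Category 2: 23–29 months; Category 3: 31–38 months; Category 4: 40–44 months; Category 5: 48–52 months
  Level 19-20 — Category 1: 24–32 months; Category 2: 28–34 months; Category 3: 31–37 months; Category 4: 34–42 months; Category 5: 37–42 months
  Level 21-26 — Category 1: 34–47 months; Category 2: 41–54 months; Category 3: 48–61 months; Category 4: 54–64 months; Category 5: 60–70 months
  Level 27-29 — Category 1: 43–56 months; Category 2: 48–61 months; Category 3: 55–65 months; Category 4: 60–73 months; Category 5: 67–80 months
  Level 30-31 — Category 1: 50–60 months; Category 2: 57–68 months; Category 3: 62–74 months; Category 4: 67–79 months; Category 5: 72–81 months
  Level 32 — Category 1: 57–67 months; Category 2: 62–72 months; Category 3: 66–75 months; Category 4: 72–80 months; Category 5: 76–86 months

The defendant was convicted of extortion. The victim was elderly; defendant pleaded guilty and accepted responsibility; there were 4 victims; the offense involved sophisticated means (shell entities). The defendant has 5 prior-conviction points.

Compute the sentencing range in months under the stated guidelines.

55-65 months

Base offense level for extortion: 23.
R1 applies: 23 − 1 = 22.
R2 does not apply.
R4 does not apply.
R5 applies: 22 + 3 = 25.
R6 applies (level before this adjustment is 25 ≥ 18, so +4): 25 + 4 = 29.
Final offense level: 29.
Criminal history: 5 prior points → Category 3 (5-8).
Level 29 falls in the 27-29 band.
Grid: Level 27-29 × Category 3 = 55-65 months.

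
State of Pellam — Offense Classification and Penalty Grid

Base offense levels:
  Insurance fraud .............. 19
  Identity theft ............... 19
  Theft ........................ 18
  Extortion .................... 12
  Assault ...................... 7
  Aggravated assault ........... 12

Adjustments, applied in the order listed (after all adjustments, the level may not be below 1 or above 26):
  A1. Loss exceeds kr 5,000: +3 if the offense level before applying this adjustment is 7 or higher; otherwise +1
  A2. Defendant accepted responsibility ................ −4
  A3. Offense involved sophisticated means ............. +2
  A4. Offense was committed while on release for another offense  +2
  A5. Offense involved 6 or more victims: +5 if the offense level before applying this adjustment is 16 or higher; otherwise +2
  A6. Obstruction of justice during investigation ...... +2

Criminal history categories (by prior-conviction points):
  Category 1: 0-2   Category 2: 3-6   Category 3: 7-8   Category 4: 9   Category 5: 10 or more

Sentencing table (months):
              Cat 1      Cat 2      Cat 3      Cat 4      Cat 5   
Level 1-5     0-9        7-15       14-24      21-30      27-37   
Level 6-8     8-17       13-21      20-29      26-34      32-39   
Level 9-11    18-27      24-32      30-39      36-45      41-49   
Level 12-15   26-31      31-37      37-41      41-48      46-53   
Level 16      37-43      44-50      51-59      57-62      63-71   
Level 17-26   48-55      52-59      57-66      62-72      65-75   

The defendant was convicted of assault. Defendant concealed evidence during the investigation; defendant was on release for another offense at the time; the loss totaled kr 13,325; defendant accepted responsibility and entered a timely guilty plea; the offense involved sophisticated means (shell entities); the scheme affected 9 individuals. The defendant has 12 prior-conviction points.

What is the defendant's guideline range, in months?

Base offense level for assault: 7.
A1 applies (level before this adjustment is 7 ≥ 7, so +3): 7 + 3 = 10.
A2 applies: 10 − 4 = 6.
A3 applies: 6 + 2 = 8.
A4 applies: 8 + 2 = 10.
A5 applies (level before this adjustment is 10 < 16, so +2): 10 + 2 = 12.
A6 applies: 12 + 2 = 14.
Final offense level: 14.
Criminal history: 12 prior points → Category 5 (10+).
Level 14 falls in the 12-15 band.
Grid: Level 12-15 × Category 5 = 46-53 months.

46-53 months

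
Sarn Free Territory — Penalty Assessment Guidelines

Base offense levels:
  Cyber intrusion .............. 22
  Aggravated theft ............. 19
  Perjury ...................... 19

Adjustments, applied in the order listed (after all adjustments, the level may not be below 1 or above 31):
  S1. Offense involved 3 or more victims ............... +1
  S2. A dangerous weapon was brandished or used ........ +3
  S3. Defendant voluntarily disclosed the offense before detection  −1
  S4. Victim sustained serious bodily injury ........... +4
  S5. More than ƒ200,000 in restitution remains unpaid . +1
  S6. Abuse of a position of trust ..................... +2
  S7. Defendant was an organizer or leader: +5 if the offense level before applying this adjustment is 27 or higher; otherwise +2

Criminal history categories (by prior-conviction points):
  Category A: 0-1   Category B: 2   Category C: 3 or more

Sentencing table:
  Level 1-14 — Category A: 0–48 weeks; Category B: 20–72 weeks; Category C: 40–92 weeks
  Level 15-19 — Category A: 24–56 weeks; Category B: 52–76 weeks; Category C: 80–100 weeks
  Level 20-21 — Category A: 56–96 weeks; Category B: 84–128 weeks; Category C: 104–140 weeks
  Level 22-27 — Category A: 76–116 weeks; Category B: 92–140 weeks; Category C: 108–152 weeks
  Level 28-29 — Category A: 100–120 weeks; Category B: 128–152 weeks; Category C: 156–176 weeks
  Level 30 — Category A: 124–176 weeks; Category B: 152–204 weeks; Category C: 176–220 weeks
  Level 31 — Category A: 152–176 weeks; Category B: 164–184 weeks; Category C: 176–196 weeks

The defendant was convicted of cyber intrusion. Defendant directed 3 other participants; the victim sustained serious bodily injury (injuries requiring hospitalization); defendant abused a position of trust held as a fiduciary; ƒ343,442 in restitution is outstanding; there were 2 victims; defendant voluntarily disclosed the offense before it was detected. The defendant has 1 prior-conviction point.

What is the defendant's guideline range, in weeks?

Base offense level for cyber intrusion: 22.
S1 does not apply.
S3 applies: 22 − 1 = 21.
S4 applies: 21 + 4 = 25.
S5 applies: 25 + 1 = 26.
S6 applies: 26 + 2 = 28.
S7 applies (level before this adjustment is 28 ≥ 27, so +5): 28 + 5 = 33.
Level 33 exceeds the maximum of 31; capped at 31.
Final offense level: 31.
Criminal history: 1 prior point → Category A (0-1).
Level 31 falls in the 31 band.
Grid: Level 31 × Category A = 152-176 weeks.

152-176 weeks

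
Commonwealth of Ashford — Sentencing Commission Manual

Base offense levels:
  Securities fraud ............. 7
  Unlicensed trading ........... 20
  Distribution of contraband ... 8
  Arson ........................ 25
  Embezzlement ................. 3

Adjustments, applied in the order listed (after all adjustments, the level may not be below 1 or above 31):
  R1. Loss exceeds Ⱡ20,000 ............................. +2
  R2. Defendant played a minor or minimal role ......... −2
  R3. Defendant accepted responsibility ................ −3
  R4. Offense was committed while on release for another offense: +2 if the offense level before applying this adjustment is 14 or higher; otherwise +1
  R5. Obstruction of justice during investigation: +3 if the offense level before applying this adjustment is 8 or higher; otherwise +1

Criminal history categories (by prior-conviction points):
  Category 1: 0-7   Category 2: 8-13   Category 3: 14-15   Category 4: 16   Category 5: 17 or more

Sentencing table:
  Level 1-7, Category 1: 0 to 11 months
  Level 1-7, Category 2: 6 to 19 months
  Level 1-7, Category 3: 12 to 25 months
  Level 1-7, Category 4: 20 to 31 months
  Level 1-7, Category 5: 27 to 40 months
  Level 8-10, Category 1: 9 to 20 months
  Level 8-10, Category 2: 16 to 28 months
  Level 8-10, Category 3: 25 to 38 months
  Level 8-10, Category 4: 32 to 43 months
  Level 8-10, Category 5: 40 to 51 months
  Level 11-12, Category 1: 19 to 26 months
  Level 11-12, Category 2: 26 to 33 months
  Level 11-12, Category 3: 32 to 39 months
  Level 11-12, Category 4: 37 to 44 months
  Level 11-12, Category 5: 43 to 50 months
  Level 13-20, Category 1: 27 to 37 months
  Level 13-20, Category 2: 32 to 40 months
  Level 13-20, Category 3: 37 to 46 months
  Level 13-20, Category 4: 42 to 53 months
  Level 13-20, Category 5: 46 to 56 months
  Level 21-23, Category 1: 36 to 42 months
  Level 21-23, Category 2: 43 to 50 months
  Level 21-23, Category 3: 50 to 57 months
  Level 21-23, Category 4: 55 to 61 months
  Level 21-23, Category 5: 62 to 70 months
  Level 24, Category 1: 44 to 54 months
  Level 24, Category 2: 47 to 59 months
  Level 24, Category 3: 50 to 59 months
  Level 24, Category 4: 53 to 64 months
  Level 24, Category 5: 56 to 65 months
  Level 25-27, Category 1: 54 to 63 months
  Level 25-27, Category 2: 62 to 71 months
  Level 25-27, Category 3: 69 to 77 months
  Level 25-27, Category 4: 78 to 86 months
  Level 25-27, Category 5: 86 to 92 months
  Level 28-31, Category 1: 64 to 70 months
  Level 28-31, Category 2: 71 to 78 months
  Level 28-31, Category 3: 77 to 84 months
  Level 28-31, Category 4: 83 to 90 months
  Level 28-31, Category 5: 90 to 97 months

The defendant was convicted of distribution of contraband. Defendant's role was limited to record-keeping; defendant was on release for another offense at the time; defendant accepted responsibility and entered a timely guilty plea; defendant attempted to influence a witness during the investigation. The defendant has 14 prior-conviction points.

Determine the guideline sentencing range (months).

12-25 months

Base offense level for distribution of contraband: 8.
R2 applies: 8 − 2 = 6.
R3 applies: 6 − 3 = 3.
R4 applies (level before this adjustment is 3 < 14, so +1): 3 + 1 = 4.
R5 applies (level before this adjustment is 4 < 8, so +1): 4 + 1 = 5.
Final offense level: 5.
Criminal history: 14 prior points → Category 3 (14-15).
Level 5 falls in the 1-7 band.
Grid: Level 1-7 × Category 3 = 12-25 months.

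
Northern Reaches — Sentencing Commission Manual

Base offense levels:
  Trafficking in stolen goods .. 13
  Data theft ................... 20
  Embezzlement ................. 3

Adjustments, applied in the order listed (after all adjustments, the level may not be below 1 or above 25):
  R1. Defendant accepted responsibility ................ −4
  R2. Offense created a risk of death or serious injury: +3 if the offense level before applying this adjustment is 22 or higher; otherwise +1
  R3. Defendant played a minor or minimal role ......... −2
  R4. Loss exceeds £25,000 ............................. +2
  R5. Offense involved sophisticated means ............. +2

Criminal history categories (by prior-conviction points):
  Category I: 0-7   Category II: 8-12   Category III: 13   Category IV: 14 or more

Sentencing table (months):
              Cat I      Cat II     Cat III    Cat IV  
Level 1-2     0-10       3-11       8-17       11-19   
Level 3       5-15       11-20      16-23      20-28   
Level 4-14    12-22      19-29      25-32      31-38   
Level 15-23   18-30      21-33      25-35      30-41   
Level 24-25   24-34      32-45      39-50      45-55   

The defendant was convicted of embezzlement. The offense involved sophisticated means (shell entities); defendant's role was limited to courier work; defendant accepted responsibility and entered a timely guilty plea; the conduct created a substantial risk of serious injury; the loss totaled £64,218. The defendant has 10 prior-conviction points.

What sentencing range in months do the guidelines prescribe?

3-11 months

Base offense level for embezzlement: 3.
R1 applies: 3 − 4 = -1.
R2 applies (level before this adjustment is -1 < 22, so +1): -1 + 1 = 0.
R3 applies: 0 − 2 = -2.
R4 applies: -2 + 2 = 0.
R5 applies: 0 + 2 = 2.
Final offense level: 2.
Criminal history: 10 prior points → Category II (8-12).
Level 2 falls in the 1-2 band.
Grid: Level 1-2 × Category II = 3-11 months.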